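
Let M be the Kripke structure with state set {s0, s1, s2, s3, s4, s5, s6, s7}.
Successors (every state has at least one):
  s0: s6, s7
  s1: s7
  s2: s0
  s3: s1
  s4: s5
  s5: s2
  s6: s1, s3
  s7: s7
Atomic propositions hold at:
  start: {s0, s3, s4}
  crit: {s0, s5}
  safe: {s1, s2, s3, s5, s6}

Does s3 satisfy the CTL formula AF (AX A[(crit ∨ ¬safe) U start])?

No

Sat(¬safe) = {s0, s4, s7}
Sat(crit ∨ ¬safe) = {s0, s4, s5, s7}
A[(crit ∨ ¬safe) U start]: least fixpoint, start Z0 = Sat(start) = {s0, s3, s4}, add states in Sat(crit ∨ ¬safe) with every successor in Z. Already a fixed point.
Sat(A[(crit ∨ ¬safe) U start]) = {s0, s3, s4}
Sat(AX A[(crit ∨ ¬safe) U start]) = {s : every successor in {s0, s3, s4}} = {s2}
AF (AX A[(crit ∨ ¬safe) U start]): least fixpoint, start Z0 = {s2}, add states with every successor in Z. Z1 = {s2, s5}; Z2 = {s2, s4, s5}; fixed.
Sat(AF (AX A[(crit ∨ ¬safe) U start])) = {s2, s4, s5}
s3 ∉ Sat(AF (AX A[(crit ∨ ¬safe) U start])) = {s2, s4, s5}, so the formula does not hold at s3.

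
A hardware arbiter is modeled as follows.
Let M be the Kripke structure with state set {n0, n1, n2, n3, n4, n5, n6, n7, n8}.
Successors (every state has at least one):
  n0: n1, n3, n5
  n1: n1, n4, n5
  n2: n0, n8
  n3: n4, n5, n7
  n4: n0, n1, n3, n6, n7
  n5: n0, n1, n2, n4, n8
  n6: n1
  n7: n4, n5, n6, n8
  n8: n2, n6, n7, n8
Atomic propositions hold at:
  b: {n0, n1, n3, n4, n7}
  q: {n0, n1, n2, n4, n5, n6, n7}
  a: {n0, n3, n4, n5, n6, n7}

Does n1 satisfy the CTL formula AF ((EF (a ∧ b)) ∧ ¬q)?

No

Sat(a ∧ b) = {n0, n3, n4, n7}
EF (a ∧ b): least fixpoint, start Z0 = {n0, n3, n4, n7}, add states with some successor in Z. Z1 = {n0, n1, n2, n3, n4, n5, n7, n8}; Z2 = {n0, n1, n2, n3, n4, n5, n6, n7, n8}; fixed.
Sat(EF (a ∧ b)) = {n0, n1, n2, n3, n4, n5, n6, n7, n8}
Sat(¬q) = {n3, n8}
Sat((EF (a ∧ b)) ∧ ¬q) = {n3, n8}
AF ((EF (a ∧ b)) ∧ ¬q): least fixpoint, start Z0 = {n3, n8}, add states with every successor in Z. Already a fixed point.
Sat(AF ((EF (a ∧ b)) ∧ ¬q)) = {n3, n8}
n1 ∉ Sat(AF ((EF (a ∧ b)) ∧ ¬q)) = {n3, n8}, so the formula does not hold at n1.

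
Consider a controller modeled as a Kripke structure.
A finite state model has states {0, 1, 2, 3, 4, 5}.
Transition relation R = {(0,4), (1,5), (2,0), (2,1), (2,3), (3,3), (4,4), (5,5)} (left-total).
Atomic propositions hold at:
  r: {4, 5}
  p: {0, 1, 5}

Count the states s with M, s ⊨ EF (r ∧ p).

3

Sat(r ∧ p) = {5}
EF (r ∧ p): least fixpoint, start Z0 = {5}, add states with some successor in Z. Z1 = {1, 5}; Z2 = {1, 2, 5}; fixed.
Sat(EF (r ∧ p)) = {1, 2, 5}
|Sat(EF (r ∧ p))| = |{1, 2, 5}| = 3.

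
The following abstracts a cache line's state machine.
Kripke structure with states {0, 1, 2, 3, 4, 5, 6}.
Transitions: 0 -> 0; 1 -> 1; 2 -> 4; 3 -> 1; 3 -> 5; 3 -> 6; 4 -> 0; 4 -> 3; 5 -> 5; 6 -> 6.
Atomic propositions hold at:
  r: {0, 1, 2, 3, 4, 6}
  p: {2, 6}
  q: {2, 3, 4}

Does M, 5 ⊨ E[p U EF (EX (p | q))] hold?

No

Sat(p | q) = {2, 3, 4, 6}
Sat(EX (p | q)) = {s : some successor in {2, 3, 4, 6}} = {2, 3, 4, 6}
EF (EX (p | q)): least fixpoint, start Z0 = {2, 3, 4, 6}, add states with some successor in Z. Already a fixed point.
Sat(EF (EX (p | q))) = {2, 3, 4, 6}
E[p U EF (EX (p | q))]: least fixpoint, start Z0 = Sat(EF (EX (p | q))) = {2, 3, 4, 6}, add states in Sat(p) with some successor in Z. Already a fixed point.
Sat(E[p U EF (EX (p | q))]) = {2, 3, 4, 6}
5 ∉ Sat(E[p U EF (EX (p | q))]) = {2, 3, 4, 6}, so the formula does not hold at 5.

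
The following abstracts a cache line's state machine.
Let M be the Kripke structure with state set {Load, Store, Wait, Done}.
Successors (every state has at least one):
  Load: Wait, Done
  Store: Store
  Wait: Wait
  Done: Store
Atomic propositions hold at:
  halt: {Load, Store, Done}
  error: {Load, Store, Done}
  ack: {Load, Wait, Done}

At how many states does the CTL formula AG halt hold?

2

AG halt: greatest fixpoint, start Z0 = {Load, Store, Done}, keep only states in Sat with every successor in Z. Z1 = {Store, Done}; fixed.
Sat(AG halt) = {Store, Done}
|Sat(AG halt)| = |{Store, Done}| = 2.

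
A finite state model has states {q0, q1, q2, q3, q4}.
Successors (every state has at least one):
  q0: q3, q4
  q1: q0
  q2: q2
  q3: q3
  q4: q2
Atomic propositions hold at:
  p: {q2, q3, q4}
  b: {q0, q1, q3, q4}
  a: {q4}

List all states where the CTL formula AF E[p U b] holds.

E[p U b]: least fixpoint, start Z0 = Sat(b) = {q0, q1, q3, q4}, add states in Sat(p) with some successor in Z. Already a fixed point.
Sat(E[p U b]) = {q0, q1, q3, q4}
AF E[p U b]: least fixpoint, start Z0 = {q0, q1, q3, q4}, add states with every successor in Z. Already a fixed point.
Sat(AF E[p U b]) = {q0, q1, q3, q4}

{q0, q1, q3, q4}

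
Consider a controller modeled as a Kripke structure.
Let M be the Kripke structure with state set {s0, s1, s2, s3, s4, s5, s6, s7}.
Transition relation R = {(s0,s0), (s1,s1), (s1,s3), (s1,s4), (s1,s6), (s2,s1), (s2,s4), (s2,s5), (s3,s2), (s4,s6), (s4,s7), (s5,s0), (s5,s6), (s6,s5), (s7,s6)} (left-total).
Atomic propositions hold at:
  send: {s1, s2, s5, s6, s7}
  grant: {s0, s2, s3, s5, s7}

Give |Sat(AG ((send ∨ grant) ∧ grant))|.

Sat(send ∨ grant) = {s0, s1, s2, s3, s5, s6, s7}
Sat((send ∨ grant) ∧ grant) = {s0, s2, s3, s5, s7}
AG ((send ∨ grant) ∧ grant): greatest fixpoint, start Z0 = {s0, s2, s3, s5, s7}, keep only states in Sat with every successor in Z. Z1 = {s0, s3}; Z2 = {s0}; fixed.
Sat(AG ((send ∨ grant) ∧ grant)) = {s0}
|Sat(AG ((send ∨ grant) ∧ grant))| = |{s0}| = 1.

1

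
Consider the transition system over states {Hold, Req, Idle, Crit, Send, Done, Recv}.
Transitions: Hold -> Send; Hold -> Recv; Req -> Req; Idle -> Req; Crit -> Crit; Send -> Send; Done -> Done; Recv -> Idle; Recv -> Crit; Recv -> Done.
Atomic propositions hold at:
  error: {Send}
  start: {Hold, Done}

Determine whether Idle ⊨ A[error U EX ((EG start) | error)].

EG start: greatest fixpoint, start Z0 = {Hold, Done}, keep only states in Sat with some successor in Z. Z1 = {Done}; fixed.
Sat(EG start) = {Done}
Sat((EG start) | error) = {Send, Done}
Sat(EX ((EG start) | error)) = {s : some successor in {Send, Done}} = {Hold, Send, Done, Recv}
A[error U EX ((EG start) | error)]: least fixpoint, start Z0 = Sat(EX ((EG start) | error)) = {Hold, Send, Done, Recv}, add states in Sat(error) with every successor in Z. Already a fixed point.
Sat(A[error U EX ((EG start) | error)]) = {Hold, Send, Done, Recv}
Idle ∉ Sat(A[error U EX ((EG start) | error)]) = {Hold, Send, Done, Recv}, so the formula does not hold at Idle.

No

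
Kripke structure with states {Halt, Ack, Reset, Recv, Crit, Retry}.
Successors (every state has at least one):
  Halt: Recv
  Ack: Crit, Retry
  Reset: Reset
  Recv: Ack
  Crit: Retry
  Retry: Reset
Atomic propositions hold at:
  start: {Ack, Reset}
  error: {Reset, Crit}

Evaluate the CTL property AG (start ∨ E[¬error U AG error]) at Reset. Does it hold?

Sat(¬error) = {Halt, Ack, Recv, Retry}
AG error: greatest fixpoint, start Z0 = {Reset, Crit}, keep only states in Sat with every successor in Z. Z1 = {Reset}; fixed.
Sat(AG error) = {Reset}
E[¬error U AG error]: least fixpoint, start Z0 = Sat(AG error) = {Reset}, add states in Sat(¬error) with some successor in Z. Z1 = {Reset, Retry}; Z2 = {Ack, Reset, Retry}; Z3 = {Ack, Reset, Recv, Retry}; Z4 = {Halt, Ack, Reset, Recv, Retry}; fixed.
Sat(E[¬error U AG error]) = {Halt, Ack, Reset, Recv, Retry}
Sat(start ∨ E[¬error U AG error]) = {Halt, Ack, Reset, Recv, Retry}
AG (start ∨ E[¬error U AG error]): greatest fixpoint, start Z0 = {Halt, Ack, Reset, Recv, Retry}, keep only states in Sat with every successor in Z. Z1 = {Halt, Reset, Recv, Retry}; Z2 = {Halt, Reset, Retry}; Z3 = {Reset, Retry}; fixed.
Sat(AG (start ∨ E[¬error U AG error])) = {Reset, Retry}
Reset ∈ Sat(AG (start ∨ E[¬error U AG error])) = {Reset, Retry}, so the formula holds at Reset.

Yes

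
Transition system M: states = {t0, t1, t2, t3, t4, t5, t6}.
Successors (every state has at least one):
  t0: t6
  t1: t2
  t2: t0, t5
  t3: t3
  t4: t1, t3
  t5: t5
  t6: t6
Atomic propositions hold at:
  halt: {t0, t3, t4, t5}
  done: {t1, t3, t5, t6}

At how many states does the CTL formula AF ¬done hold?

4

Sat(¬done) = {t0, t2, t4}
AF ¬done: least fixpoint, start Z0 = {t0, t2, t4}, add states with every successor in Z. Z1 = {t0, t1, t2, t4}; fixed.
Sat(AF ¬done) = {t0, t1, t2, t4}
|Sat(AF ¬done)| = |{t0, t1, t2, t4}| = 4.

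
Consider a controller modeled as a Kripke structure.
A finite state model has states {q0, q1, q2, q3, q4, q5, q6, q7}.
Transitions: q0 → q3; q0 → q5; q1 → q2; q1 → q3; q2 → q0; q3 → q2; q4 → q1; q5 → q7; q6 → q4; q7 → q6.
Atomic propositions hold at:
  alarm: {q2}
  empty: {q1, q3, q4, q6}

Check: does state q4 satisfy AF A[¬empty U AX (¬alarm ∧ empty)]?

Sat(¬empty) = {q0, q2, q5, q7}
Sat(¬alarm) = {q0, q1, q3, q4, q5, q6, q7}
Sat(¬alarm ∧ empty) = {q1, q3, q4, q6}
Sat(AX (¬alarm ∧ empty)) = {s : every successor in {q1, q3, q4, q6}} = {q4, q6, q7}
A[¬empty U AX (¬alarm ∧ empty)]: least fixpoint, start Z0 = Sat(AX (¬alarm ∧ empty)) = {q4, q6, q7}, add states in Sat(¬empty) with every successor in Z. Z1 = {q4, q5, q6, q7}; fixed.
Sat(A[¬empty U AX (¬alarm ∧ empty)]) = {q4, q5, q6, q7}
AF A[¬empty U AX (¬alarm ∧ empty)]: least fixpoint, start Z0 = {q4, q5, q6, q7}, add states with every successor in Z. Already a fixed point.
Sat(AF A[¬empty U AX (¬alarm ∧ empty)]) = {q4, q5, q6, q7}
q4 ∈ Sat(AF A[¬empty U AX (¬alarm ∧ empty)]) = {q4, q5, q6, q7}, so the formula holds at q4.

Yes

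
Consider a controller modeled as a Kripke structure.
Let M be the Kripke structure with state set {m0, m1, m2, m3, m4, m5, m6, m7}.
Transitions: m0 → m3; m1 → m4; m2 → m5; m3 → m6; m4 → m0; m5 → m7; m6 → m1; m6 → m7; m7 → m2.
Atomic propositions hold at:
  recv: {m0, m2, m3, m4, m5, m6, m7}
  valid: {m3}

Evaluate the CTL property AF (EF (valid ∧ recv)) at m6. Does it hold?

Yes

Sat(valid ∧ recv) = {m3}
EF (valid ∧ recv): least fixpoint, start Z0 = {m3}, add states with some successor in Z. Z1 = {m0, m3}; Z2 = {m0, m3, m4}; Z3 = {m0, m1, m3, m4}; Z4 = {m0, m1, m3, m4, m6}; fixed.
Sat(EF (valid ∧ recv)) = {m0, m1, m3, m4, m6}
AF (EF (valid ∧ recv)): least fixpoint, start Z0 = {m0, m1, m3, m4, m6}, add states with every successor in Z. Already a fixed point.
Sat(AF (EF (valid ∧ recv))) = {m0, m1, m3, m4, m6}
m6 ∈ Sat(AF (EF (valid ∧ recv))) = {m0, m1, m3, m4, m6}, so the formula holds at m6.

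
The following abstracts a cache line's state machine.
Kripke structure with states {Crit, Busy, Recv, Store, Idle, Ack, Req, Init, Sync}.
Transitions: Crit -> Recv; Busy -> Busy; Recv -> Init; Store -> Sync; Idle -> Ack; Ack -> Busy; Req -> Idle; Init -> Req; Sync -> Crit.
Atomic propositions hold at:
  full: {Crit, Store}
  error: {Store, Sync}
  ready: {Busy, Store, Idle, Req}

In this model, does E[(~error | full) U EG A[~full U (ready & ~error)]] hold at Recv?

Yes

Sat(~error) = {Crit, Busy, Recv, Idle, Ack, Req, Init}
Sat(~error | full) = {Crit, Busy, Recv, Store, Idle, Ack, Req, Init}
Sat(~full) = {Busy, Recv, Idle, Ack, Req, Init, Sync}
Sat(ready & ~error) = {Busy, Idle, Req}
A[~full U (ready & ~error)]: least fixpoint, start Z0 = Sat((ready & ~error)) = {Busy, Idle, Req}, add states in Sat(~full) with every successor in Z. Z1 = {Busy, Idle, Ack, Req, Init}; Z2 = {Busy, Recv, Idle, Ack, Req, Init}; fixed.
Sat(A[~full U (ready & ~error)]) = {Busy, Recv, Idle, Ack, Req, Init}
EG A[~full U (ready & ~error)]: greatest fixpoint, start Z0 = {Busy, Recv, Idle, Ack, Req, Init}, keep only states in Sat with some successor in Z. Already a fixed point.
Sat(EG A[~full U (ready & ~error)]) = {Busy, Recv, Idle, Ack, Req, Init}
E[(~error | full) U EG A[~full U (ready & ~error)]]: least fixpoint, start Z0 = Sat(EG A[~full U (ready & ~error)]) = {Busy, Recv, Idle, Ack, Req, Init}, add states in Sat(~error | full) with some successor in Z. Z1 = {Crit, Busy, Recv, Idle, Ack, Req, Init}; fixed.
Sat(E[(~error | full) U EG A[~full U (ready & ~error)]]) = {Crit, Busy, Recv, Idle, Ack, Req, Init}
Recv ∈ Sat(E[(~error | full) U EG A[~full U (ready & ~error)]]) = {Crit, Busy, Recv, Idle, Ack, Req, Init}, so the formula holds at Recv.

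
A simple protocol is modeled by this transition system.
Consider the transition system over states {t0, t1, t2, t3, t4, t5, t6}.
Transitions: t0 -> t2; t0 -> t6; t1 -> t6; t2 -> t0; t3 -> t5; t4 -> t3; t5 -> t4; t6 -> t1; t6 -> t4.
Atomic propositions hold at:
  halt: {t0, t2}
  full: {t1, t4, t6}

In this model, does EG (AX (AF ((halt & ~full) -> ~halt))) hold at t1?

Sat(~full) = {t0, t2, t3, t5}
Sat(halt & ~full) = {t0, t2}
Sat(~halt) = {t1, t3, t4, t5, t6}
Sat((halt & ~full) -> ~halt) = {t1, t3, t4, t5, t6}
AF ((halt & ~full) -> ~halt): least fixpoint, start Z0 = {t1, t3, t4, t5, t6}, add states with every successor in Z. Already a fixed point.
Sat(AF ((halt & ~full) -> ~halt)) = {t1, t3, t4, t5, t6}
Sat(AX (AF ((halt & ~full) -> ~halt))) = {s : every successor in {t1, t3, t4, t5, t6}} = {t1, t3, t4, t5, t6}
EG (AX (AF ((halt & ~full) -> ~halt))): greatest fixpoint, start Z0 = {t1, t3, t4, t5, t6}, keep only states in Sat with some successor in Z. Already a fixed point.
Sat(EG (AX (AF ((halt & ~full) -> ~halt)))) = {t1, t3, t4, t5, t6}
t1 ∈ Sat(EG (AX (AF ((halt & ~full) -> ~halt)))) = {t1, t3, t4, t5, t6}, so the formula holds at t1.

Yes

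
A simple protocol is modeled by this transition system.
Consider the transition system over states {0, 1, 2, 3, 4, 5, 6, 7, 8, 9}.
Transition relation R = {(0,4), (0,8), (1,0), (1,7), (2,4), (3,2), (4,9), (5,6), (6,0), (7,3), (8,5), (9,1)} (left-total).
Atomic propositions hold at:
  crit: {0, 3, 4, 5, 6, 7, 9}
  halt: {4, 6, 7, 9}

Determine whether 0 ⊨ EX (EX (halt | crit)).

Yes

Sat(halt | crit) = {0, 3, 4, 5, 6, 7, 9}
Sat(EX (halt | crit)) = {s : some successor in {0, 3, 4, 5, 6, 7, 9}} = {0, 1, 2, 4, 5, 6, 7, 8}
Sat(EX (EX (halt | crit))) = {s : some successor in {0, 1, 2, 4, 5, 6, 7, 8}} = {0, 1, 2, 3, 5, 6, 8, 9}
0 ∈ Sat(EX (EX (halt | crit))) = {0, 1, 2, 3, 5, 6, 8, 9}, so the formula holds at 0.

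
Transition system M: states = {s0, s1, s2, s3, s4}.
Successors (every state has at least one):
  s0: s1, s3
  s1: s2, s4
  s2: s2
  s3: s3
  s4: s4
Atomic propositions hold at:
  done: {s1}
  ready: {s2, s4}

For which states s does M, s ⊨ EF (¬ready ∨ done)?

Sat(¬ready) = {s0, s1, s3}
Sat(¬ready ∨ done) = {s0, s1, s3}
EF (¬ready ∨ done): least fixpoint, start Z0 = {s0, s1, s3}, add states with some successor in Z. Already a fixed point.
Sat(EF (¬ready ∨ done)) = {s0, s1, s3}

{s0, s1, s3}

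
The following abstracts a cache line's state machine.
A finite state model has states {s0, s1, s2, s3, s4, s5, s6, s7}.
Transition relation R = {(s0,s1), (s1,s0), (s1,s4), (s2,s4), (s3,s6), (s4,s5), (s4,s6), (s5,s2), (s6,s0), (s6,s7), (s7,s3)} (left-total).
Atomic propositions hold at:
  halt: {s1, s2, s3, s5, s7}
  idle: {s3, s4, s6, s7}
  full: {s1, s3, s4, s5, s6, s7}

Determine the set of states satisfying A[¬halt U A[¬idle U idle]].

{s2, s3, s4, s5, s6, s7}

Sat(¬halt) = {s0, s4, s6}
Sat(¬idle) = {s0, s1, s2, s5}
A[¬idle U idle]: least fixpoint, start Z0 = Sat(idle) = {s3, s4, s6, s7}, add states in Sat(¬idle) with every successor in Z. Z1 = {s2, s3, s4, s6, s7}; Z2 = {s2, s3, s4, s5, s6, s7}; fixed.
Sat(A[¬idle U idle]) = {s2, s3, s4, s5, s6, s7}
A[¬halt U A[¬idle U idle]]: least fixpoint, start Z0 = Sat(A[¬idle U idle]) = {s2, s3, s4, s5, s6, s7}, add states in Sat(¬halt) with every successor in Z. Already a fixed point.
Sat(A[¬halt U A[¬idle U idle]]) = {s2, s3, s4, s5, s6, s7}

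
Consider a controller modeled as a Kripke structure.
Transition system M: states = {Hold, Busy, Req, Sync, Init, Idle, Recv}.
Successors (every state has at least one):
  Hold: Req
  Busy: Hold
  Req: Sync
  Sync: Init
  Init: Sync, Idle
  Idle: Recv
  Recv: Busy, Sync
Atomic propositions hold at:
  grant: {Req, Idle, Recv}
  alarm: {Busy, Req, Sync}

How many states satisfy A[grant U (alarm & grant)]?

1

Sat(alarm & grant) = {Req}
A[grant U (alarm & grant)]: least fixpoint, start Z0 = Sat((alarm & grant)) = {Req}, add states in Sat(grant) with every successor in Z. Already a fixed point.
Sat(A[grant U (alarm & grant)]) = {Req}
|Sat(A[grant U (alarm & grant)])| = |{Req}| = 1.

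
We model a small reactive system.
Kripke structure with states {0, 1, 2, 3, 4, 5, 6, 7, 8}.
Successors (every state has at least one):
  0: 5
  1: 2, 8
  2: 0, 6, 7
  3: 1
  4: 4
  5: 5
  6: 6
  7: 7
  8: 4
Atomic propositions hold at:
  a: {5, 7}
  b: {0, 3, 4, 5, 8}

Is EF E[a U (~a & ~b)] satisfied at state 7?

Sat(~a) = {0, 1, 2, 3, 4, 6, 8}
Sat(~b) = {1, 2, 6, 7}
Sat(~a & ~b) = {1, 2, 6}
E[a U (~a & ~b)]: least fixpoint, start Z0 = Sat((~a & ~b)) = {1, 2, 6}, add states in Sat(a) with some successor in Z. Already a fixed point.
Sat(E[a U (~a & ~b)]) = {1, 2, 6}
EF E[a U (~a & ~b)]: least fixpoint, start Z0 = {1, 2, 6}, add states with some successor in Z. Z1 = {1, 2, 3, 6}; fixed.
Sat(EF E[a U (~a & ~b)]) = {1, 2, 3, 6}
7 ∉ Sat(EF E[a U (~a & ~b)]) = {1, 2, 3, 6}, so the formula does not hold at 7.

No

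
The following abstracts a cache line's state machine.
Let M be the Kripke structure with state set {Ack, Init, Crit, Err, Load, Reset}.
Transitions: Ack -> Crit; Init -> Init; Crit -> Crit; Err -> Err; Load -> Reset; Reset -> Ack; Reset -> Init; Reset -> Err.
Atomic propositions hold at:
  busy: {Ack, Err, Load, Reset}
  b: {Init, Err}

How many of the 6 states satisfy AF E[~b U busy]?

Sat(~b) = {Ack, Crit, Load, Reset}
E[~b U busy]: least fixpoint, start Z0 = Sat(busy) = {Ack, Err, Load, Reset}, add states in Sat(~b) with some successor in Z. Already a fixed point.
Sat(E[~b U busy]) = {Ack, Err, Load, Reset}
AF E[~b U busy]: least fixpoint, start Z0 = {Ack, Err, Load, Reset}, add states with every successor in Z. Already a fixed point.
Sat(AF E[~b U busy]) = {Ack, Err, Load, Reset}
|Sat(AF E[~b U busy])| = |{Ack, Err, Load, Reset}| = 4.

4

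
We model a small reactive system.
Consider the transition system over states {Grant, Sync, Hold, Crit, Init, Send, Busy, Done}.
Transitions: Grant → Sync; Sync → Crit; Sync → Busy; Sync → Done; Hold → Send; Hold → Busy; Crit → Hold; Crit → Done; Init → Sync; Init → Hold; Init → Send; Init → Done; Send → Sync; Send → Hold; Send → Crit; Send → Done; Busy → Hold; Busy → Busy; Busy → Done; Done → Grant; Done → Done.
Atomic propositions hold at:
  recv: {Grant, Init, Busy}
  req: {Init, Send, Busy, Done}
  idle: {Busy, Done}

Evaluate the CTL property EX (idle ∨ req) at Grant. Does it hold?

Sat(idle ∨ req) = {Init, Send, Busy, Done}
Sat(EX (idle ∨ req)) = {s : some successor in {Init, Send, Busy, Done}} = {Sync, Hold, Crit, Init, Send, Busy, Done}
Grant ∉ Sat(EX (idle ∨ req)) = {Sync, Hold, Crit, Init, Send, Busy, Done}, so the formula does not hold at Grant.

No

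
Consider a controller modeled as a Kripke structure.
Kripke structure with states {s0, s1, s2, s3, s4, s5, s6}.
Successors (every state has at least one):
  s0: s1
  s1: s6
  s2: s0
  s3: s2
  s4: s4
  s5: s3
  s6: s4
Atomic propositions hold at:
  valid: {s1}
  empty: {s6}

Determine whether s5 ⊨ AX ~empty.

Yes

Sat(~empty) = {s0, s1, s2, s3, s4, s5}
Sat(AX ~empty) = {s : every successor in {s0, s1, s2, s3, s4, s5}} = {s0, s2, s3, s4, s5, s6}
s5 ∈ Sat(AX ~empty) = {s0, s2, s3, s4, s5, s6}, so the formula holds at s5.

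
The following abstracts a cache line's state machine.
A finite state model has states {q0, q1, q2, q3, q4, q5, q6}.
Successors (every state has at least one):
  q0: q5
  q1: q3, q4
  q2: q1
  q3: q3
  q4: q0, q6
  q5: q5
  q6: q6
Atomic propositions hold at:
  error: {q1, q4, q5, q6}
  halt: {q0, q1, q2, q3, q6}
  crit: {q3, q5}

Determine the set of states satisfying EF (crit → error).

{q0, q1, q2, q4, q5, q6}

Sat(crit → error) = {q0, q1, q2, q4, q5, q6}
EF (crit → error): least fixpoint, start Z0 = {q0, q1, q2, q4, q5, q6}, add states with some successor in Z. Already a fixed point.
Sat(EF (crit → error)) = {q0, q1, q2, q4, q5, q6}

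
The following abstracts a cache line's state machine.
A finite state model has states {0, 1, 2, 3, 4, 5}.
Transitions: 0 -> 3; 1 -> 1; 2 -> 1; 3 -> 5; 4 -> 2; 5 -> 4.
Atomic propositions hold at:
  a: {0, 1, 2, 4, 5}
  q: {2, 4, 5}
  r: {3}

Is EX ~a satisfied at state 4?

Sat(~a) = {3}
Sat(EX ~a) = {s : some successor in {3}} = {0}
4 ∉ Sat(EX ~a) = {0}, so the formula does not hold at 4.

No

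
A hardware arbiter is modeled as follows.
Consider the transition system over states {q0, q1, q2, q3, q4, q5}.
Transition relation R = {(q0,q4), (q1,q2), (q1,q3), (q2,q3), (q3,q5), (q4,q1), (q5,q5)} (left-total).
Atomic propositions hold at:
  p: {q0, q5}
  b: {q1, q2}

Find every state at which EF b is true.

EF b: least fixpoint, start Z0 = {q1, q2}, add states with some successor in Z. Z1 = {q1, q2, q4}; Z2 = {q0, q1, q2, q4}; fixed.
Sat(EF b) = {q0, q1, q2, q4}

{q0, q1, q2, q4}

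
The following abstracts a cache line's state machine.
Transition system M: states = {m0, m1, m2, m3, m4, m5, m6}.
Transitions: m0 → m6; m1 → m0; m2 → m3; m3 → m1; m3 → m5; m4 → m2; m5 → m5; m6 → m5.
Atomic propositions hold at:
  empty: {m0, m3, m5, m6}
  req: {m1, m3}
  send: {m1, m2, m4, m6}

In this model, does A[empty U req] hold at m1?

A[empty U req]: least fixpoint, start Z0 = Sat(req) = {m1, m3}, add states in Sat(empty) with every successor in Z. Already a fixed point.
Sat(A[empty U req]) = {m1, m3}
m1 ∈ Sat(A[empty U req]) = {m1, m3}, so the formula holds at m1.

Yes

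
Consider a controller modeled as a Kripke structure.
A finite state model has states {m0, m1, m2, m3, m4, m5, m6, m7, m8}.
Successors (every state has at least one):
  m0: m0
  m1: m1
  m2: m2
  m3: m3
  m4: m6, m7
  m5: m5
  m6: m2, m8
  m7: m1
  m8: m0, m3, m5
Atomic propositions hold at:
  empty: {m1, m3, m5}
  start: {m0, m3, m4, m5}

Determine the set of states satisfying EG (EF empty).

EF empty: least fixpoint, start Z0 = {m1, m3, m5}, add states with some successor in Z. Z1 = {m1, m3, m5, m7, m8}; Z2 = {m1, m3, m4, m5, m6, m7, m8}; fixed.
Sat(EF empty) = {m1, m3, m4, m5, m6, m7, m8}
EG (EF empty): greatest fixpoint, start Z0 = {m1, m3, m4, m5, m6, m7, m8}, keep only states in Sat with some successor in Z. Already a fixed point.
Sat(EG (EF empty)) = {m1, m3, m4, m5, m6, m7, m8}

{m1, m3, m4, m5, m6, m7, m8}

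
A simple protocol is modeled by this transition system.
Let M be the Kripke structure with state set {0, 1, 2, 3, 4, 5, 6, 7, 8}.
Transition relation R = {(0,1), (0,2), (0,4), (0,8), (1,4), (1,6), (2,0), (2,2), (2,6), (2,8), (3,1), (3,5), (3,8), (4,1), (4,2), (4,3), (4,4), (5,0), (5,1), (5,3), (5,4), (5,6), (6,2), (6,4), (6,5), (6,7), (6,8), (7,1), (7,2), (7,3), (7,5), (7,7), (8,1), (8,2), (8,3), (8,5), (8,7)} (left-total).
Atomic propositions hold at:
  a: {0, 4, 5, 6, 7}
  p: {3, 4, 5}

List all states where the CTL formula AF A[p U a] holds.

A[p U a]: least fixpoint, start Z0 = Sat(a) = {0, 4, 5, 6, 7}, add states in Sat(p) with every successor in Z. Already a fixed point.
Sat(A[p U a]) = {0, 4, 5, 6, 7}
AF A[p U a]: least fixpoint, start Z0 = {0, 4, 5, 6, 7}, add states with every successor in Z. Z1 = {0, 1, 4, 5, 6, 7}; fixed.
Sat(AF A[p U a]) = {0, 1, 4, 5, 6, 7}

{0, 1, 4, 5, 6, 7}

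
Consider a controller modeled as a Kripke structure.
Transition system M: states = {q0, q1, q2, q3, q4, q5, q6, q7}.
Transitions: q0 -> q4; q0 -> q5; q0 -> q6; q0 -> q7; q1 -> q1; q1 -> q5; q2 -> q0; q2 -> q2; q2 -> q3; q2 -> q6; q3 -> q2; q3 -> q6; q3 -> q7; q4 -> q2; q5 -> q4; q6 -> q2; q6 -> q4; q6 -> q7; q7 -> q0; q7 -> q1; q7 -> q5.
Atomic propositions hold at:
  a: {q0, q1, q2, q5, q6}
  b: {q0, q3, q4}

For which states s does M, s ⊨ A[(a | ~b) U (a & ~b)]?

Sat(~b) = {q1, q2, q5, q6, q7}
Sat(a | ~b) = {q0, q1, q2, q5, q6, q7}
Sat(a & ~b) = {q1, q2, q5, q6}
A[(a | ~b) U (a & ~b)]: least fixpoint, start Z0 = Sat((a & ~b)) = {q1, q2, q5, q6}, add states in Sat(a | ~b) with every successor in Z. Already a fixed point.
Sat(A[(a | ~b) U (a & ~b)]) = {q1, q2, q5, q6}

{q1, q2, q5, q6}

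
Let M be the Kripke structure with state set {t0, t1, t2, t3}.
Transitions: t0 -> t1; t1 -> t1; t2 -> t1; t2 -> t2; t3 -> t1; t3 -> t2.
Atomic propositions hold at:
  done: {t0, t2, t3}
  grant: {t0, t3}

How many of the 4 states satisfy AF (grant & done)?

Sat(grant & done) = {t0, t3}
AF (grant & done): least fixpoint, start Z0 = {t0, t3}, add states with every successor in Z. Already a fixed point.
Sat(AF (grant & done)) = {t0, t3}
|Sat(AF (grant & done))| = |{t0, t3}| = 2.

2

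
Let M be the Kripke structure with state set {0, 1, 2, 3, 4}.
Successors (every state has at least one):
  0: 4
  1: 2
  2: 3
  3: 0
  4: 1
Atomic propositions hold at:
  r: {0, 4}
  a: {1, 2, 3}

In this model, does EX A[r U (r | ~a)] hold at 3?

Yes

Sat(~a) = {0, 4}
Sat(r | ~a) = {0, 4}
A[r U (r | ~a)]: least fixpoint, start Z0 = Sat((r | ~a)) = {0, 4}, add states in Sat(r) with every successor in Z. Already a fixed point.
Sat(A[r U (r | ~a)]) = {0, 4}
Sat(EX A[r U (r | ~a)]) = {s : some successor in {0, 4}} = {0, 3}
3 ∈ Sat(EX A[r U (r | ~a)]) = {0, 3}, so the formula holds at 3.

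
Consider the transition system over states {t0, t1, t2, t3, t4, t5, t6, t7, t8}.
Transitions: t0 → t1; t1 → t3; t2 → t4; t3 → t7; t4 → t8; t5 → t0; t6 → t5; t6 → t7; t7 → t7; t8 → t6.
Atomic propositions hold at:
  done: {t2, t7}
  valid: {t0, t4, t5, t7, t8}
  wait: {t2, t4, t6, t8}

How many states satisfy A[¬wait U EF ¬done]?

8

Sat(¬wait) = {t0, t1, t3, t5, t7}
Sat(¬done) = {t0, t1, t3, t4, t5, t6, t8}
EF ¬done: least fixpoint, start Z0 = {t0, t1, t3, t4, t5, t6, t8}, add states with some successor in Z. Z1 = {t0, t1, t2, t3, t4, t5, t6, t8}; fixed.
Sat(EF ¬done) = {t0, t1, t2, t3, t4, t5, t6, t8}
A[¬wait U EF ¬done]: least fixpoint, start Z0 = Sat(EF ¬done) = {t0, t1, t2, t3, t4, t5, t6, t8}, add states in Sat(¬wait) with every successor in Z. Already a fixed point.
Sat(A[¬wait U EF ¬done]) = {t0, t1, t2, t3, t4, t5, t6, t8}
|Sat(A[¬wait U EF ¬done])| = |{t0, t1, t2, t3, t4, t5, t6, t8}| = 8.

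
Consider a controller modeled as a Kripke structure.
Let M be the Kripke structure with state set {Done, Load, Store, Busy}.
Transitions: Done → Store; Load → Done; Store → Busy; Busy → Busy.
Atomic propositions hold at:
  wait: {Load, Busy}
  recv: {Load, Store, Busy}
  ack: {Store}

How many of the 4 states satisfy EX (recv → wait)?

Sat(recv → wait) = {Done, Load, Busy}
Sat(EX (recv → wait)) = {s : some successor in {Done, Load, Busy}} = {Load, Store, Busy}
|Sat(EX (recv → wait))| = |{Load, Store, Busy}| = 3.

3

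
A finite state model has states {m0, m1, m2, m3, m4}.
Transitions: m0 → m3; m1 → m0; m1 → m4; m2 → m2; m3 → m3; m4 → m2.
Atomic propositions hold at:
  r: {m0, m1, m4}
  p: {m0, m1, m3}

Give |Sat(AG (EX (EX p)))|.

Sat(EX p) = {s : some successor in {m0, m1, m3}} = {m0, m1, m3}
Sat(EX (EX p)) = {s : some successor in {m0, m1, m3}} = {m0, m1, m3}
AG (EX (EX p)): greatest fixpoint, start Z0 = {m0, m1, m3}, keep only states in Sat with every successor in Z. Z1 = {m0, m3}; fixed.
Sat(AG (EX (EX p))) = {m0, m3}
|Sat(AG (EX (EX p)))| = |{m0, m3}| = 2.

2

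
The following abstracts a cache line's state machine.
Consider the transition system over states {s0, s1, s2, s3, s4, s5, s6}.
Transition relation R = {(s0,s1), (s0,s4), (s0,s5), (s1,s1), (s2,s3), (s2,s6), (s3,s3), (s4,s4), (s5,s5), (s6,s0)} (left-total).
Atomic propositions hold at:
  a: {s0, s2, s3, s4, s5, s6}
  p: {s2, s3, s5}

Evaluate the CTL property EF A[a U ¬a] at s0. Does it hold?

Yes

Sat(¬a) = {s1}
A[a U ¬a]: least fixpoint, start Z0 = Sat(¬a) = {s1}, add states in Sat(a) with every successor in Z. Already a fixed point.
Sat(A[a U ¬a]) = {s1}
EF A[a U ¬a]: least fixpoint, start Z0 = {s1}, add states with some successor in Z. Z1 = {s0, s1}; Z2 = {s0, s1, s6}; Z3 = {s0, s1, s2, s6}; fixed.
Sat(EF A[a U ¬a]) = {s0, s1, s2, s6}
s0 ∈ Sat(EF A[a U ¬a]) = {s0, s1, s2, s6}, so the formula holds at s0.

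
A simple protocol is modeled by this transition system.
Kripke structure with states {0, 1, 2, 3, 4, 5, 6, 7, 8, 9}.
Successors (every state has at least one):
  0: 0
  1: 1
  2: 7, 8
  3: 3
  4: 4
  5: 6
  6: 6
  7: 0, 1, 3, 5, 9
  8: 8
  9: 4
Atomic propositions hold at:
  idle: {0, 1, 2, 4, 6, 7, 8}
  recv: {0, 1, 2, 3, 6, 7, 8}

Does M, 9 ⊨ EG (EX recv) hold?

Sat(EX recv) = {s : some successor in {0, 1, 2, 3, 6, 7, 8}} = {0, 1, 2, 3, 5, 6, 7, 8}
EG (EX recv): greatest fixpoint, start Z0 = {0, 1, 2, 3, 5, 6, 7, 8}, keep only states in Sat with some successor in Z. Already a fixed point.
Sat(EG (EX recv)) = {0, 1, 2, 3, 5, 6, 7, 8}
9 ∉ Sat(EG (EX recv)) = {0, 1, 2, 3, 5, 6, 7, 8}, so the formula does not hold at 9.

No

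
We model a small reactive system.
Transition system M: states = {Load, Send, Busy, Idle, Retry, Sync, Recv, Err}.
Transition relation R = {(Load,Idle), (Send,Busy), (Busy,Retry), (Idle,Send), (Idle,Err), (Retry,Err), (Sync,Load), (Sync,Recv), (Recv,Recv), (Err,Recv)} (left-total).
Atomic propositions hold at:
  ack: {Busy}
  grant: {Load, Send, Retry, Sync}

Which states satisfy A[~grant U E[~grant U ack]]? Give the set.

Sat(~grant) = {Busy, Idle, Recv, Err}
E[~grant U ack]: least fixpoint, start Z0 = Sat(ack) = {Busy}, add states in Sat(~grant) with some successor in Z. Already a fixed point.
Sat(E[~grant U ack]) = {Busy}
A[~grant U E[~grant U ack]]: least fixpoint, start Z0 = Sat(E[~grant U ack]) = {Busy}, add states in Sat(~grant) with every successor in Z. Already a fixed point.
Sat(A[~grant U E[~grant U ack]]) = {Busy}

{Busy}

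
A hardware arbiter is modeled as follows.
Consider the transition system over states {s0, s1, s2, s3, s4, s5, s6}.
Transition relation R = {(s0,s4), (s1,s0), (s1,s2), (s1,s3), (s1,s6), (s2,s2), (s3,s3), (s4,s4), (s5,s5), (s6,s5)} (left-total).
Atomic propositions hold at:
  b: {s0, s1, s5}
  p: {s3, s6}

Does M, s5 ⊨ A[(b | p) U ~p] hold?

Sat(b | p) = {s0, s1, s3, s5, s6}
Sat(~p) = {s0, s1, s2, s4, s5}
A[(b | p) U ~p]: least fixpoint, start Z0 = Sat(~p) = {s0, s1, s2, s4, s5}, add states in Sat(b | p) with every successor in Z. Z1 = {s0, s1, s2, s4, s5, s6}; fixed.
Sat(A[(b | p) U ~p]) = {s0, s1, s2, s4, s5, s6}
s5 ∈ Sat(A[(b | p) U ~p]) = {s0, s1, s2, s4, s5, s6}, so the formula holds at s5.

Yes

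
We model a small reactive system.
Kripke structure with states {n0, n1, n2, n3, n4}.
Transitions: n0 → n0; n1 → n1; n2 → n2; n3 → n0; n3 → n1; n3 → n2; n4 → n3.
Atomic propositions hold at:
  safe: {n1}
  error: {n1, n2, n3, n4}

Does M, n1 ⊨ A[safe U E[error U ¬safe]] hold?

Sat(¬safe) = {n0, n2, n3, n4}
E[error U ¬safe]: least fixpoint, start Z0 = Sat(¬safe) = {n0, n2, n3, n4}, add states in Sat(error) with some successor in Z. Already a fixed point.
Sat(E[error U ¬safe]) = {n0, n2, n3, n4}
A[safe U E[error U ¬safe]]: least fixpoint, start Z0 = Sat(E[error U ¬safe]) = {n0, n2, n3, n4}, add states in Sat(safe) with every successor in Z. Already a fixed point.
Sat(A[safe U E[error U ¬safe]]) = {n0, n2, n3, n4}
n1 ∉ Sat(A[safe U E[error U ¬safe]]) = {n0, n2, n3, n4}, so the formula does not hold at n1.

No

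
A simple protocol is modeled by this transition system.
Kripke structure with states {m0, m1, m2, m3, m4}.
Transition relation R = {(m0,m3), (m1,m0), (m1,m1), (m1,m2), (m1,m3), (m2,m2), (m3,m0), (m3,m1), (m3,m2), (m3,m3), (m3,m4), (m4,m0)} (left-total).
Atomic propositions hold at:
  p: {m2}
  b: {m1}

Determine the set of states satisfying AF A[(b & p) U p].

Sat(b & p) = ∅
A[(b & p) U p]: least fixpoint, start Z0 = Sat(p) = {m2}, add states in Sat(b & p) with every successor in Z. Already a fixed point.
Sat(A[(b & p) U p]) = {m2}
AF A[(b & p) U p]: least fixpoint, start Z0 = {m2}, add states with every successor in Z. Already a fixed point.
Sat(AF A[(b & p) U p]) = {m2}

{m2}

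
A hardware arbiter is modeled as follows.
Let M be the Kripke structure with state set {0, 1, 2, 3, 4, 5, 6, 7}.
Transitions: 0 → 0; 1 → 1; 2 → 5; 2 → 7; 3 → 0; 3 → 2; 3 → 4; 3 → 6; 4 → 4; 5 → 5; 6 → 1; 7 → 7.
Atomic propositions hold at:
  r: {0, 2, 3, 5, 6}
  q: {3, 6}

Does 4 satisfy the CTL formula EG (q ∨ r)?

Sat(q ∨ r) = {0, 2, 3, 5, 6}
EG (q ∨ r): greatest fixpoint, start Z0 = {0, 2, 3, 5, 6}, keep only states in Sat with some successor in Z. Z1 = {0, 2, 3, 5}; fixed.
Sat(EG (q ∨ r)) = {0, 2, 3, 5}
4 ∉ Sat(EG (q ∨ r)) = {0, 2, 3, 5}, so the formula does not hold at 4.

No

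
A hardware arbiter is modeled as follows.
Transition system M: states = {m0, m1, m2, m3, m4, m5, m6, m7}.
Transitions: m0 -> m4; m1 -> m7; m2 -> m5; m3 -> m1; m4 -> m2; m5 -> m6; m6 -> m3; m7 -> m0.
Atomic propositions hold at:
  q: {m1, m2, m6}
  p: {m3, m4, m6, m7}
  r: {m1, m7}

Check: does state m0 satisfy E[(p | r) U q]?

Sat(p | r) = {m1, m3, m4, m6, m7}
E[(p | r) U q]: least fixpoint, start Z0 = Sat(q) = {m1, m2, m6}, add states in Sat(p | r) with some successor in Z. Z1 = {m1, m2, m3, m4, m6}; fixed.
Sat(E[(p | r) U q]) = {m1, m2, m3, m4, m6}
m0 ∉ Sat(E[(p | r) U q]) = {m1, m2, m3, m4, m6}, so the formula does not hold at m0.

No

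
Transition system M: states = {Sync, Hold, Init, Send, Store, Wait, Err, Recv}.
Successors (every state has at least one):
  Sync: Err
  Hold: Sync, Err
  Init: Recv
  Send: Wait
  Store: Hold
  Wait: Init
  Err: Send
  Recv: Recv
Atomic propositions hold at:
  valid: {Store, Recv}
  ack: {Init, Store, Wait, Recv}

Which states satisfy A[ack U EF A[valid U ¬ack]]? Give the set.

{Sync, Hold, Send, Store, Err}

Sat(¬ack) = {Sync, Hold, Send, Err}
A[valid U ¬ack]: least fixpoint, start Z0 = Sat(¬ack) = {Sync, Hold, Send, Err}, add states in Sat(valid) with every successor in Z. Z1 = {Sync, Hold, Send, Store, Err}; fixed.
Sat(A[valid U ¬ack]) = {Sync, Hold, Send, Store, Err}
EF A[valid U ¬ack]: least fixpoint, start Z0 = {Sync, Hold, Send, Store, Err}, add states with some successor in Z. Already a fixed point.
Sat(EF A[valid U ¬ack]) = {Sync, Hold, Send, Store, Err}
A[ack U EF A[valid U ¬ack]]: least fixpoint, start Z0 = Sat(EF A[valid U ¬ack]) = {Sync, Hold, Send, Store, Err}, add states in Sat(ack) with every successor in Z. Already a fixed point.
Sat(A[ack U EF A[valid U ¬ack]]) = {Sync, Hold, Send, Store, Err}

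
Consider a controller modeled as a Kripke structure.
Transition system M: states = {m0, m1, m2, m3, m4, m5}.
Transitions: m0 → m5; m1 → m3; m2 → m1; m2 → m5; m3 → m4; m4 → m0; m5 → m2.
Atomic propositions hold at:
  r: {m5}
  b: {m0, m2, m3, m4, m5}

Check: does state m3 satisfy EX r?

No

Sat(EX r) = {s : some successor in {m5}} = {m0, m2}
m3 ∉ Sat(EX r) = {m0, m2}, so the formula does not hold at m3.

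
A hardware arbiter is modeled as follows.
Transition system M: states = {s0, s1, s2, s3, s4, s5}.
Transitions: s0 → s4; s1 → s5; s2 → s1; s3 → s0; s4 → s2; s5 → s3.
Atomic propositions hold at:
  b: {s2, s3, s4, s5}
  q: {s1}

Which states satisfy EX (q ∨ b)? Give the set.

Sat(q ∨ b) = {s1, s2, s3, s4, s5}
Sat(EX (q ∨ b)) = {s : some successor in {s1, s2, s3, s4, s5}} = {s0, s1, s2, s4, s5}

{s0, s1, s2, s4, s5}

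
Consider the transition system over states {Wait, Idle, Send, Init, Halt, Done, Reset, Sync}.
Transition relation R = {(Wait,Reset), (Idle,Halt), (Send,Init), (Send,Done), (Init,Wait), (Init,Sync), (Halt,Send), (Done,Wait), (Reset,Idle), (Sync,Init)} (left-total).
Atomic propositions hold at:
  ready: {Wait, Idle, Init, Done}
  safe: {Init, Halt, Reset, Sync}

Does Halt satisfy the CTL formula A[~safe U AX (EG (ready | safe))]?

No

Sat(~safe) = {Wait, Idle, Send, Done}
Sat(ready | safe) = {Wait, Idle, Init, Halt, Done, Reset, Sync}
EG (ready | safe): greatest fixpoint, start Z0 = {Wait, Idle, Init, Halt, Done, Reset, Sync}, keep only states in Sat with some successor in Z. Z1 = {Wait, Idle, Init, Done, Reset, Sync}; Z2 = {Wait, Init, Done, Reset, Sync}; Z3 = {Wait, Init, Done, Sync}; Z4 = {Init, Done, Sync}; Z5 = {Init, Sync}; fixed.
Sat(EG (ready | safe)) = {Init, Sync}
Sat(AX (EG (ready | safe))) = {s : every successor in {Init, Sync}} = {Sync}
A[~safe U AX (EG (ready | safe))]: least fixpoint, start Z0 = Sat(AX (EG (ready | safe))) = {Sync}, add states in Sat(~safe) with every successor in Z. Already a fixed point.
Sat(A[~safe U AX (EG (ready | safe))]) = {Sync}
Halt ∉ Sat(A[~safe U AX (EG (ready | safe))]) = {Sync}, so the formula does not hold at Halt.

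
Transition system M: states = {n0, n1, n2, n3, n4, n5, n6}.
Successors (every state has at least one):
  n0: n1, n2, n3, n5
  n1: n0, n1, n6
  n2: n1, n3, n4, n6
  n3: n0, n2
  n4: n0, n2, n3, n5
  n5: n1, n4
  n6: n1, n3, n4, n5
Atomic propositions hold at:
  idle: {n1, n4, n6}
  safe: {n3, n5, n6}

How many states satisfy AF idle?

4

AF idle: least fixpoint, start Z0 = {n1, n4, n6}, add states with every successor in Z. Z1 = {n1, n4, n5, n6}; fixed.
Sat(AF idle) = {n1, n4, n5, n6}
|Sat(AF idle)| = |{n1, n4, n5, n6}| = 4.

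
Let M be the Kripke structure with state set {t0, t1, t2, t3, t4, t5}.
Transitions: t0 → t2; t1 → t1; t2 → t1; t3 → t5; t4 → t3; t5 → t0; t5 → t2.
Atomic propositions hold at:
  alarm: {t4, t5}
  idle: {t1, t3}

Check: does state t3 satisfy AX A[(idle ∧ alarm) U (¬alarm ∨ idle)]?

Sat(idle ∧ alarm) = ∅
Sat(¬alarm) = {t0, t1, t2, t3}
Sat(¬alarm ∨ idle) = {t0, t1, t2, t3}
A[(idle ∧ alarm) U (¬alarm ∨ idle)]: least fixpoint, start Z0 = Sat((¬alarm ∨ idle)) = {t0, t1, t2, t3}, add states in Sat(idle ∧ alarm) with every successor in Z. Already a fixed point.
Sat(A[(idle ∧ alarm) U (¬alarm ∨ idle)]) = {t0, t1, t2, t3}
Sat(AX A[(idle ∧ alarm) U (¬alarm ∨ idle)]) = {s : every successor in {t0, t1, t2, t3}} = {t0, t1, t2, t4, t5}
t3 ∉ Sat(AX A[(idle ∧ alarm) U (¬alarm ∨ idle)]) = {t0, t1, t2, t4, t5}, so the formula does not hold at t3.

No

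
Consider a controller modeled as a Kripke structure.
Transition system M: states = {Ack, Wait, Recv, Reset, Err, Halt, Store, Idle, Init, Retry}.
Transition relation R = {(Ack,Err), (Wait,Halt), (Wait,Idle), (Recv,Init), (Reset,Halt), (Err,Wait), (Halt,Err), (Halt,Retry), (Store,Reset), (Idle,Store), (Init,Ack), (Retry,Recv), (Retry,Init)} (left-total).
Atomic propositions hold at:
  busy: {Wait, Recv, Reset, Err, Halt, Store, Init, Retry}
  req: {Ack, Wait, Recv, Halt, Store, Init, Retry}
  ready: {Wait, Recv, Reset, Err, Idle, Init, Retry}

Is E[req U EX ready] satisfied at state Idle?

No

Sat(EX ready) = {s : some successor in {Wait, Recv, Reset, Err, Idle, Init, Retry}} = {Ack, Wait, Recv, Err, Halt, Store, Retry}
E[req U EX ready]: least fixpoint, start Z0 = Sat(EX ready) = {Ack, Wait, Recv, Err, Halt, Store, Retry}, add states in Sat(req) with some successor in Z. Z1 = {Ack, Wait, Recv, Err, Halt, Store, Init, Retry}; fixed.
Sat(E[req U EX ready]) = {Ack, Wait, Recv, Err, Halt, Store, Init, Retry}
Idle ∉ Sat(E[req U EX ready]) = {Ack, Wait, Recv, Err, Halt, Store, Init, Retry}, so the formula does not hold at Idle.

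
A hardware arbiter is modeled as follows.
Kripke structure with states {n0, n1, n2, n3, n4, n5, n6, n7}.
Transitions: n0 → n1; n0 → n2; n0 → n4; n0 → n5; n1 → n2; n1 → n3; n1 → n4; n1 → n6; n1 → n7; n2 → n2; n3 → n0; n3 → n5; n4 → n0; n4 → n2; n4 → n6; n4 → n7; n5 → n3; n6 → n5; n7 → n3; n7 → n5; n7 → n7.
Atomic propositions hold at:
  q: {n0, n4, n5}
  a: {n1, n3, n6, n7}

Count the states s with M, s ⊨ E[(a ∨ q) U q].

7

Sat(a ∨ q) = {n0, n1, n3, n4, n5, n6, n7}
E[(a ∨ q) U q]: least fixpoint, start Z0 = Sat(q) = {n0, n4, n5}, add states in Sat(a ∨ q) with some successor in Z. Z1 = {n0, n1, n3, n4, n5, n6, n7}; fixed.
Sat(E[(a ∨ q) U q]) = {n0, n1, n3, n4, n5, n6, n7}
|Sat(E[(a ∨ q) U q])| = |{n0, n1, n3, n4, n5, n6, n7}| = 7.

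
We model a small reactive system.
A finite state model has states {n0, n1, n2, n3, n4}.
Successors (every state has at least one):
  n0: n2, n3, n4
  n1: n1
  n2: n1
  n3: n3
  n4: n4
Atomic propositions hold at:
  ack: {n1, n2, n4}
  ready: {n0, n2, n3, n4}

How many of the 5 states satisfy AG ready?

2

AG ready: greatest fixpoint, start Z0 = {n0, n2, n3, n4}, keep only states in Sat with every successor in Z. Z1 = {n0, n3, n4}; Z2 = {n3, n4}; fixed.
Sat(AG ready) = {n3, n4}
|Sat(AG ready)| = |{n3, n4}| = 2.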